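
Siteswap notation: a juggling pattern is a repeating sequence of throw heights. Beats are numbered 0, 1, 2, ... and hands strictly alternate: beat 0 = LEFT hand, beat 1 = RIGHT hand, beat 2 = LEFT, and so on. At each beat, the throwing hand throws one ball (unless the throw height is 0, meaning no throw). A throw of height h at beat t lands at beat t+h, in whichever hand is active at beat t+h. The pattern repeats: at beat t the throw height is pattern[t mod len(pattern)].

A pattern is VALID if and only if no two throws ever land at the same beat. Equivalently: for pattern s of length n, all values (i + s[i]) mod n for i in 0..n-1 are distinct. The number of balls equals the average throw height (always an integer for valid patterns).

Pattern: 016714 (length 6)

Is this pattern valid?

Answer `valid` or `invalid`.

i=0: (i + s[i]) mod n = (0 + 0) mod 6 = 0
i=1: (i + s[i]) mod n = (1 + 1) mod 6 = 2
i=2: (i + s[i]) mod n = (2 + 6) mod 6 = 2
i=3: (i + s[i]) mod n = (3 + 7) mod 6 = 4
i=4: (i + s[i]) mod n = (4 + 1) mod 6 = 5
i=5: (i + s[i]) mod n = (5 + 4) mod 6 = 3
Residues: [0, 2, 2, 4, 5, 3], distinct: False

Answer: invalid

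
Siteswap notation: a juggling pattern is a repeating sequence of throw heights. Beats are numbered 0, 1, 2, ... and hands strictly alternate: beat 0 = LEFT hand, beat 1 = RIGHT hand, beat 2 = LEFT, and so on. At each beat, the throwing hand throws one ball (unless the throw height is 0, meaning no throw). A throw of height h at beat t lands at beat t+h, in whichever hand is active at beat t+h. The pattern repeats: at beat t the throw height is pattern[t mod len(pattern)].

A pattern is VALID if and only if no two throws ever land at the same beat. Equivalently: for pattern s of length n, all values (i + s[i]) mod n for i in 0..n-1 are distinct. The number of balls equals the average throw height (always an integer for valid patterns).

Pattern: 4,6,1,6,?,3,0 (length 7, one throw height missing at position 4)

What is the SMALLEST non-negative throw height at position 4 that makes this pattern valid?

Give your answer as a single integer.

i=0: (0 + 4) mod 7 = 4
i=1: (1 + 6) mod 7 = 0
i=2: (2 + 1) mod 7 = 3
i=3: (3 + 6) mod 7 = 2
i=4: s[i]=? (unknown)
i=5: (5 + 3) mod 7 = 1
i=6: (6 + 0) mod 7 = 6
Known residues: [0, 1, 2, 3, 4, 6]; need a permutation of 0..6, so missing residue r = 5
Need (4 + s) mod 7 = 5; smallest s = (5 - 4) mod 7 = 1

Answer: 1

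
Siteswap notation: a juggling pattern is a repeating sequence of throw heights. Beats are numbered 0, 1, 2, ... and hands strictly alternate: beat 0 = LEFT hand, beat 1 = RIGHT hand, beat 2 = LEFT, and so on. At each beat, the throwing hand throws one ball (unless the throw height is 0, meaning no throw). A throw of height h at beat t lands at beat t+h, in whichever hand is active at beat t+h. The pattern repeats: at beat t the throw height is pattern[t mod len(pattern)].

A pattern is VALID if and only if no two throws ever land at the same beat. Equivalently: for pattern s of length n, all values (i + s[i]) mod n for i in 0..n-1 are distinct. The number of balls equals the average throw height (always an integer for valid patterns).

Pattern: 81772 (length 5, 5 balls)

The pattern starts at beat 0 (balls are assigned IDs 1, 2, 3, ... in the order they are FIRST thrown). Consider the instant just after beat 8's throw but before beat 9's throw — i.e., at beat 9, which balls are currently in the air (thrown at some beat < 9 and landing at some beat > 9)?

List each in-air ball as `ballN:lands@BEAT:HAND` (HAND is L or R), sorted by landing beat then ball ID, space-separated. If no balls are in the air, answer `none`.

Answer: ball3:lands@10:L ball5:lands@13:R ball4:lands@14:L ball1:lands@15:R

Derivation:
Beat 0 (L): throw ball1 h=8 -> lands@8:L; in-air after throw: [b1@8:L]
Beat 1 (R): throw ball2 h=1 -> lands@2:L; in-air after throw: [b2@2:L b1@8:L]
Beat 2 (L): throw ball2 h=7 -> lands@9:R; in-air after throw: [b1@8:L b2@9:R]
Beat 3 (R): throw ball3 h=7 -> lands@10:L; in-air after throw: [b1@8:L b2@9:R b3@10:L]
Beat 4 (L): throw ball4 h=2 -> lands@6:L; in-air after throw: [b4@6:L b1@8:L b2@9:R b3@10:L]
Beat 5 (R): throw ball5 h=8 -> lands@13:R; in-air after throw: [b4@6:L b1@8:L b2@9:R b3@10:L b5@13:R]
Beat 6 (L): throw ball4 h=1 -> lands@7:R; in-air after throw: [b4@7:R b1@8:L b2@9:R b3@10:L b5@13:R]
Beat 7 (R): throw ball4 h=7 -> lands@14:L; in-air after throw: [b1@8:L b2@9:R b3@10:L b5@13:R b4@14:L]
Beat 8 (L): throw ball1 h=7 -> lands@15:R; in-air after throw: [b2@9:R b3@10:L b5@13:R b4@14:L b1@15:R]
Beat 9 (R): throw ball2 h=2 -> lands@11:R; in-air after throw: [b3@10:L b2@11:R b5@13:R b4@14:L b1@15:R]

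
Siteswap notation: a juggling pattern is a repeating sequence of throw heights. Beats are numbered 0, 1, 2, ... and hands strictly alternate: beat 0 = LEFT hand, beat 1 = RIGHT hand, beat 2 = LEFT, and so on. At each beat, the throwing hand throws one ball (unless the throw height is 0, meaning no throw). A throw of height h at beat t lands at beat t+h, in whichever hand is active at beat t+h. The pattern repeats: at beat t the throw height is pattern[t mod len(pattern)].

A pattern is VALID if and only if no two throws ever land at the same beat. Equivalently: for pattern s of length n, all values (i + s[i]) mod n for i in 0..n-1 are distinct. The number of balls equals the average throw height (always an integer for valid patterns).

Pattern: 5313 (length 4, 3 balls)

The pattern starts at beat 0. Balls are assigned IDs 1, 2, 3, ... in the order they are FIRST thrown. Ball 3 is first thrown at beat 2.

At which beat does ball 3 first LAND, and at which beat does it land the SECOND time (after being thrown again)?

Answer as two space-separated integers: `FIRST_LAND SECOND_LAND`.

Answer: 3 6

Derivation:
Beat 0 (L): throw ball1 h=5 -> lands@5:R; in-air after throw: [b1@5:R]
Beat 1 (R): throw ball2 h=3 -> lands@4:L; in-air after throw: [b2@4:L b1@5:R]
Beat 2 (L): throw ball3 h=1 -> lands@3:R; in-air after throw: [b3@3:R b2@4:L b1@5:R]
Beat 3 (R): throw ball3 h=3 -> lands@6:L; in-air after throw: [b2@4:L b1@5:R b3@6:L]
Beat 4 (L): throw ball2 h=5 -> lands@9:R; in-air after throw: [b1@5:R b3@6:L b2@9:R]
Beat 5 (R): throw ball1 h=3 -> lands@8:L; in-air after throw: [b3@6:L b1@8:L b2@9:R]
Beat 6 (L): throw ball3 h=1 -> lands@7:R; in-air after throw: [b3@7:R b1@8:L b2@9:R]
Ball 3: thrown@2 h=1 -> first land @3; rethrown@3 h=3 -> second land @6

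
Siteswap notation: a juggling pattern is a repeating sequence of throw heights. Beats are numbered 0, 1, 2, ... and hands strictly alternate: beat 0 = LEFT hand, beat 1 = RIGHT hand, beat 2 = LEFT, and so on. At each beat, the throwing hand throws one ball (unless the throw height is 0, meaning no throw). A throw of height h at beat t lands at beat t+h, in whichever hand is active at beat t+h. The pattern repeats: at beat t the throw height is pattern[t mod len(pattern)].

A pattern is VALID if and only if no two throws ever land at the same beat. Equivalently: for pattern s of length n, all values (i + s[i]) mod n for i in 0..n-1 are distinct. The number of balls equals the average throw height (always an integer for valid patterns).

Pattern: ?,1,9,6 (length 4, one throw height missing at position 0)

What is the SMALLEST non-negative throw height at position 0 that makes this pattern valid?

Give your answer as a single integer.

Answer: 0

Derivation:
i=0: s[i]=? (unknown)
i=1: (1 + 1) mod 4 = 2
i=2: (2 + 9) mod 4 = 3
i=3: (3 + 6) mod 4 = 1
Known residues: [1, 2, 3]; need a permutation of 0..3, so missing residue r = 0
Need (0 + s) mod 4 = 0; smallest s = (0 - 0) mod 4 = 0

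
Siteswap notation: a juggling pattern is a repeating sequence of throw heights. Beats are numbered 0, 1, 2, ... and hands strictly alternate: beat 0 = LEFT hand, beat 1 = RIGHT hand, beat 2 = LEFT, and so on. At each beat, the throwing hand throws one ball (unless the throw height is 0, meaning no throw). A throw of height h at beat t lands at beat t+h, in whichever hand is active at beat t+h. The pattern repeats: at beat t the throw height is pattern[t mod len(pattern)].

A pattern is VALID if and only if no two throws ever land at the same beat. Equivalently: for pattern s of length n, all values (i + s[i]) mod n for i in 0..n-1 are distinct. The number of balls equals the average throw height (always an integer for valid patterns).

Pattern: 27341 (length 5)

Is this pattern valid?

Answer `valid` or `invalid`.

i=0: (i + s[i]) mod n = (0 + 2) mod 5 = 2
i=1: (i + s[i]) mod n = (1 + 7) mod 5 = 3
i=2: (i + s[i]) mod n = (2 + 3) mod 5 = 0
i=3: (i + s[i]) mod n = (3 + 4) mod 5 = 2
i=4: (i + s[i]) mod n = (4 + 1) mod 5 = 0
Residues: [2, 3, 0, 2, 0], distinct: False

Answer: invalid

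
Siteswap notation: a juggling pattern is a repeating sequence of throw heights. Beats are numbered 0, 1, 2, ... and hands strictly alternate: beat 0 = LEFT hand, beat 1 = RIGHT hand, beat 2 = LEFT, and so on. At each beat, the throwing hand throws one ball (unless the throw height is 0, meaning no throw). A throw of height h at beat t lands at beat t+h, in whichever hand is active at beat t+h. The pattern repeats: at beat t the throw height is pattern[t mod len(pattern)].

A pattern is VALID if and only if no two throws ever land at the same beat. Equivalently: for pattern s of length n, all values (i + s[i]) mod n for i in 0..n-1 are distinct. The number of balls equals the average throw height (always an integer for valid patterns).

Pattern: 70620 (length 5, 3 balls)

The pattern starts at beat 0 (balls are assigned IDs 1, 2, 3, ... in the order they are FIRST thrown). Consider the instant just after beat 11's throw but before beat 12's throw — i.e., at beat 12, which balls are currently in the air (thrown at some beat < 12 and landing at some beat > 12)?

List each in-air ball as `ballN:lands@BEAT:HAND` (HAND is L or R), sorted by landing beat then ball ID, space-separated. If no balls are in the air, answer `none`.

Answer: ball1:lands@13:R ball2:lands@17:R

Derivation:
Beat 0 (L): throw ball1 h=7 -> lands@7:R; in-air after throw: [b1@7:R]
Beat 2 (L): throw ball2 h=6 -> lands@8:L; in-air after throw: [b1@7:R b2@8:L]
Beat 3 (R): throw ball3 h=2 -> lands@5:R; in-air after throw: [b3@5:R b1@7:R b2@8:L]
Beat 5 (R): throw ball3 h=7 -> lands@12:L; in-air after throw: [b1@7:R b2@8:L b3@12:L]
Beat 7 (R): throw ball1 h=6 -> lands@13:R; in-air after throw: [b2@8:L b3@12:L b1@13:R]
Beat 8 (L): throw ball2 h=2 -> lands@10:L; in-air after throw: [b2@10:L b3@12:L b1@13:R]
Beat 10 (L): throw ball2 h=7 -> lands@17:R; in-air after throw: [b3@12:L b1@13:R b2@17:R]
Beat 12 (L): throw ball3 h=6 -> lands@18:L; in-air after throw: [b1@13:R b2@17:R b3@18:L]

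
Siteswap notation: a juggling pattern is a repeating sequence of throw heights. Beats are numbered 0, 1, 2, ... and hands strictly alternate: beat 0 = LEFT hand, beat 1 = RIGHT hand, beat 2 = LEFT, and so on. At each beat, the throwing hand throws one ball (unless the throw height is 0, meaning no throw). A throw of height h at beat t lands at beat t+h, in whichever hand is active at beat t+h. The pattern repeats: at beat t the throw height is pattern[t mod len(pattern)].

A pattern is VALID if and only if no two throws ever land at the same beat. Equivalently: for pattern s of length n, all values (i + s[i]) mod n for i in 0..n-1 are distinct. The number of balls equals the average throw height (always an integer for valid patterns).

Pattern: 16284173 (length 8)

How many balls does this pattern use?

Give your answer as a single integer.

Pattern = [1, 6, 2, 8, 4, 1, 7, 3], length n = 8
  position 0: throw height = 1, running sum = 1
  position 1: throw height = 6, running sum = 7
  position 2: throw height = 2, running sum = 9
  position 3: throw height = 8, running sum = 17
  position 4: throw height = 4, running sum = 21
  position 5: throw height = 1, running sum = 22
  position 6: throw height = 7, running sum = 29
  position 7: throw height = 3, running sum = 32
Total sum = 32; balls = sum / n = 32 / 8 = 4

Answer: 4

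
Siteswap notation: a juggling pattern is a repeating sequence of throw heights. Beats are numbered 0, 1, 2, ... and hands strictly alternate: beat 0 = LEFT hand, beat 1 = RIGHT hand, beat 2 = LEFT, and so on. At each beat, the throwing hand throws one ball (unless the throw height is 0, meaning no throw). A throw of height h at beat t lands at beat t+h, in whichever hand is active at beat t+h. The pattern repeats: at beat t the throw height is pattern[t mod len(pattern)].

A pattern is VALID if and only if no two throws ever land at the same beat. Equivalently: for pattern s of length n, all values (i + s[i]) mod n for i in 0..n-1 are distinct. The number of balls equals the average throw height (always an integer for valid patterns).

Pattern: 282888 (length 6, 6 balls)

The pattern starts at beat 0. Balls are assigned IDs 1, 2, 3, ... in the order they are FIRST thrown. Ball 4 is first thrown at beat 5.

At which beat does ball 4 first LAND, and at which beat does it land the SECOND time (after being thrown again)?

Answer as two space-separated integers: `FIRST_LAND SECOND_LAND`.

Beat 0 (L): throw ball1 h=2 -> lands@2:L; in-air after throw: [b1@2:L]
Beat 1 (R): throw ball2 h=8 -> lands@9:R; in-air after throw: [b1@2:L b2@9:R]
Beat 2 (L): throw ball1 h=2 -> lands@4:L; in-air after throw: [b1@4:L b2@9:R]
Beat 3 (R): throw ball3 h=8 -> lands@11:R; in-air after throw: [b1@4:L b2@9:R b3@11:R]
Beat 4 (L): throw ball1 h=8 -> lands@12:L; in-air after throw: [b2@9:R b3@11:R b1@12:L]
Beat 5 (R): throw ball4 h=8 -> lands@13:R; in-air after throw: [b2@9:R b3@11:R b1@12:L b4@13:R]
Beat 6 (L): throw ball5 h=2 -> lands@8:L; in-air after throw: [b5@8:L b2@9:R b3@11:R b1@12:L b4@13:R]
Beat 7 (R): throw ball6 h=8 -> lands@15:R; in-air after throw: [b5@8:L b2@9:R b3@11:R b1@12:L b4@13:R b6@15:R]
Beat 8 (L): throw ball5 h=2 -> lands@10:L; in-air after throw: [b2@9:R b5@10:L b3@11:R b1@12:L b4@13:R b6@15:R]
Beat 9 (R): throw ball2 h=8 -> lands@17:R; in-air after throw: [b5@10:L b3@11:R b1@12:L b4@13:R b6@15:R b2@17:R]
Beat 10 (L): throw ball5 h=8 -> lands@18:L; in-air after throw: [b3@11:R b1@12:L b4@13:R b6@15:R b2@17:R b5@18:L]
Beat 11 (R): throw ball3 h=8 -> lands@19:R; in-air after throw: [b1@12:L b4@13:R b6@15:R b2@17:R b5@18:L b3@19:R]
Beat 12 (L): throw ball1 h=2 -> lands@14:L; in-air after throw: [b4@13:R b1@14:L b6@15:R b2@17:R b5@18:L b3@19:R]
Beat 13 (R): throw ball4 h=8 -> lands@21:R; in-air after throw: [b1@14:L b6@15:R b2@17:R b5@18:L b3@19:R b4@21:R]
Beat 14 (L): throw ball1 h=2 -> lands@16:L; in-air after throw: [b6@15:R b1@16:L b2@17:R b5@18:L b3@19:R b4@21:R]
Beat 15 (R): throw ball6 h=8 -> lands@23:R; in-air after throw: [b1@16:L b2@17:R b5@18:L b3@19:R b4@21:R b6@23:R]
Beat 16 (L): throw ball1 h=8 -> lands@24:L; in-air after throw: [b2@17:R b5@18:L b3@19:R b4@21:R b6@23:R b1@24:L]
Ball 4: thrown@5 h=8 -> first land @13; rethrown@13 h=8 -> second land @21

Answer: 13 21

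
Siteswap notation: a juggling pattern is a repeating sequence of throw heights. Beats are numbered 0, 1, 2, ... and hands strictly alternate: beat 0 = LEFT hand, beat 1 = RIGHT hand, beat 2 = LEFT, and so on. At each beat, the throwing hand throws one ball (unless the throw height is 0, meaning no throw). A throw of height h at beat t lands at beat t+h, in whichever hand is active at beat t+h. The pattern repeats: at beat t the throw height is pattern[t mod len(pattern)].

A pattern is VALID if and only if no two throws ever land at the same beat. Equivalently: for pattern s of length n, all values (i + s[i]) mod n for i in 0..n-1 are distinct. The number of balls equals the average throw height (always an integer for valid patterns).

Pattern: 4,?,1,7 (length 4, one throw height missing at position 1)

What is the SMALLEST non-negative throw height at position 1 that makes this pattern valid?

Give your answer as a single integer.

i=0: (0 + 4) mod 4 = 0
i=1: s[i]=? (unknown)
i=2: (2 + 1) mod 4 = 3
i=3: (3 + 7) mod 4 = 2
Known residues: [0, 2, 3]; need a permutation of 0..3, so missing residue r = 1
Need (1 + s) mod 4 = 1; smallest s = (1 - 1) mod 4 = 0

Answer: 0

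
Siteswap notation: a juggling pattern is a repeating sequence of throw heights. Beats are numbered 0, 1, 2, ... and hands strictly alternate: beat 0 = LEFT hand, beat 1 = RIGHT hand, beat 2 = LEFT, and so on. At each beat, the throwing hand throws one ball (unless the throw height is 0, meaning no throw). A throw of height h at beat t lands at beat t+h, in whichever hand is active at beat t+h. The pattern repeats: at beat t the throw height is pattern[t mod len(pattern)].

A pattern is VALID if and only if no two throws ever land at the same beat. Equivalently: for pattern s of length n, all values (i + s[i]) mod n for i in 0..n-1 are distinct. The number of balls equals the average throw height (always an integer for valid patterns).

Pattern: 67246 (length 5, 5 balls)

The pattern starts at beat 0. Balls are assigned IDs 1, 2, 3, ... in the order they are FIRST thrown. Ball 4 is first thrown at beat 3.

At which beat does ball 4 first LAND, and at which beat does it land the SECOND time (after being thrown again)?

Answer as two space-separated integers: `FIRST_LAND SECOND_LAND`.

Beat 0 (L): throw ball1 h=6 -> lands@6:L; in-air after throw: [b1@6:L]
Beat 1 (R): throw ball2 h=7 -> lands@8:L; in-air after throw: [b1@6:L b2@8:L]
Beat 2 (L): throw ball3 h=2 -> lands@4:L; in-air after throw: [b3@4:L b1@6:L b2@8:L]
Beat 3 (R): throw ball4 h=4 -> lands@7:R; in-air after throw: [b3@4:L b1@6:L b4@7:R b2@8:L]
Beat 4 (L): throw ball3 h=6 -> lands@10:L; in-air after throw: [b1@6:L b4@7:R b2@8:L b3@10:L]
Beat 5 (R): throw ball5 h=6 -> lands@11:R; in-air after throw: [b1@6:L b4@7:R b2@8:L b3@10:L b5@11:R]
Beat 6 (L): throw ball1 h=7 -> lands@13:R; in-air after throw: [b4@7:R b2@8:L b3@10:L b5@11:R b1@13:R]
Beat 7 (R): throw ball4 h=2 -> lands@9:R; in-air after throw: [b2@8:L b4@9:R b3@10:L b5@11:R b1@13:R]
Beat 8 (L): throw ball2 h=4 -> lands@12:L; in-air after throw: [b4@9:R b3@10:L b5@11:R b2@12:L b1@13:R]
Beat 9 (R): throw ball4 h=6 -> lands@15:R; in-air after throw: [b3@10:L b5@11:R b2@12:L b1@13:R b4@15:R]
Ball 4: thrown@3 h=4 -> first land @7; rethrown@7 h=2 -> second land @9

Answer: 7 9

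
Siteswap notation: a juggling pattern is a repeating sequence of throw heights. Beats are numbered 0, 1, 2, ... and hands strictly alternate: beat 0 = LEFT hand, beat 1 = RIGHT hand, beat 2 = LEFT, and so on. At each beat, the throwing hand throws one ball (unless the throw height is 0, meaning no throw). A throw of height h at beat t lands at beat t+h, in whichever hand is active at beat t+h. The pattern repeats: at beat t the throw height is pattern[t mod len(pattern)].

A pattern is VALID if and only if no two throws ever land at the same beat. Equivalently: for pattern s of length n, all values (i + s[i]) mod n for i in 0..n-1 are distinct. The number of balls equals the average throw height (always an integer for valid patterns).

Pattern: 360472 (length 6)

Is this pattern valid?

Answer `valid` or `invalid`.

i=0: (i + s[i]) mod n = (0 + 3) mod 6 = 3
i=1: (i + s[i]) mod n = (1 + 6) mod 6 = 1
i=2: (i + s[i]) mod n = (2 + 0) mod 6 = 2
i=3: (i + s[i]) mod n = (3 + 4) mod 6 = 1
i=4: (i + s[i]) mod n = (4 + 7) mod 6 = 5
i=5: (i + s[i]) mod n = (5 + 2) mod 6 = 1
Residues: [3, 1, 2, 1, 5, 1], distinct: False

Answer: invalid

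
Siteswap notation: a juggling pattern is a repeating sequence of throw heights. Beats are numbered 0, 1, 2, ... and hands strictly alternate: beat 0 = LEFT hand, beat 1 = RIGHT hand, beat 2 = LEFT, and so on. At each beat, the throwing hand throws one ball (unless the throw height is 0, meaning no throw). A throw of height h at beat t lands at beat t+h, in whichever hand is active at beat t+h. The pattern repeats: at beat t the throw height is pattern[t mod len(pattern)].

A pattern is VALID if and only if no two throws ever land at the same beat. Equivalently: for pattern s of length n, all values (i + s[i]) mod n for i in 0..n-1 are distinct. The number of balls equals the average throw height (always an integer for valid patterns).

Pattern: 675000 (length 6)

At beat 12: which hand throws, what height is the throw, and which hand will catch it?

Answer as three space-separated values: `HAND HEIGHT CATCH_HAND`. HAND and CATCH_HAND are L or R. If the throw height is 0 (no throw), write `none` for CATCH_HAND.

Beat 12: 12 mod 2 = 0, so hand = L
Throw height = pattern[12 mod 6] = pattern[0] = 6
Lands at beat 12+6=18, 18 mod 2 = 0, so catch hand = L

Answer: L 6 L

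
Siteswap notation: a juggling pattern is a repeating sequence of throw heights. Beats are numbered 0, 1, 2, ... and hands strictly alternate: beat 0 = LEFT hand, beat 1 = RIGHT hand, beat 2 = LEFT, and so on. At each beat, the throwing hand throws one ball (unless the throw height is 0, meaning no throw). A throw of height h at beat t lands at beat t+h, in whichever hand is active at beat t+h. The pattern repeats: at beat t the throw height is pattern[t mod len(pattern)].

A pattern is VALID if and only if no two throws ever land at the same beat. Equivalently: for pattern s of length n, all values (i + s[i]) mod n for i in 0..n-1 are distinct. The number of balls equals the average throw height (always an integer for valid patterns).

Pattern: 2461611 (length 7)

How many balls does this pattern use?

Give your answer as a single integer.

Answer: 3

Derivation:
Pattern = [2, 4, 6, 1, 6, 1, 1], length n = 7
  position 0: throw height = 2, running sum = 2
  position 1: throw height = 4, running sum = 6
  position 2: throw height = 6, running sum = 12
  position 3: throw height = 1, running sum = 13
  position 4: throw height = 6, running sum = 19
  position 5: throw height = 1, running sum = 20
  position 6: throw height = 1, running sum = 21
Total sum = 21; balls = sum / n = 21 / 7 = 3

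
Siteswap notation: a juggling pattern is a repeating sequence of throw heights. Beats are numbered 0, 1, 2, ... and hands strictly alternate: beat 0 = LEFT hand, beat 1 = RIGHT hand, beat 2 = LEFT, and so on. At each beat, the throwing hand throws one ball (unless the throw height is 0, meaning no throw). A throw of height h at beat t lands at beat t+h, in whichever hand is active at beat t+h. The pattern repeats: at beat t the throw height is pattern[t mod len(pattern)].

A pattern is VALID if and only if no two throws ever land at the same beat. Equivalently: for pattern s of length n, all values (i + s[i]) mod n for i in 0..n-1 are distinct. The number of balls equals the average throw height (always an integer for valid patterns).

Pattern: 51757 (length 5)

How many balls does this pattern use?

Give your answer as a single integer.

Answer: 5

Derivation:
Pattern = [5, 1, 7, 5, 7], length n = 5
  position 0: throw height = 5, running sum = 5
  position 1: throw height = 1, running sum = 6
  position 2: throw height = 7, running sum = 13
  position 3: throw height = 5, running sum = 18
  position 4: throw height = 7, running sum = 25
Total sum = 25; balls = sum / n = 25 / 5 = 5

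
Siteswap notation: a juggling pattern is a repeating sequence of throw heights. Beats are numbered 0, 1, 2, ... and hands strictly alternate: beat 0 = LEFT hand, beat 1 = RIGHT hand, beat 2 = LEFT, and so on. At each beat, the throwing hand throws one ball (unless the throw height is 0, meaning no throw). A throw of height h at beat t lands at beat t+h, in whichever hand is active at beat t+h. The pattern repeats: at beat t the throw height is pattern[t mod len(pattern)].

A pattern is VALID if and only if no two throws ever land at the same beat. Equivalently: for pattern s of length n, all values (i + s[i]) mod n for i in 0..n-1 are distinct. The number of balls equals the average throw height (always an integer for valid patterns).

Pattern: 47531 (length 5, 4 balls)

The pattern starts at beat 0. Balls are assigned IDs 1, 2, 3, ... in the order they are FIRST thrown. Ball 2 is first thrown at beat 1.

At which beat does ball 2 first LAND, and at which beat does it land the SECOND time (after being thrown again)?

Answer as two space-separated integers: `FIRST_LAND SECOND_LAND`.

Beat 0 (L): throw ball1 h=4 -> lands@4:L; in-air after throw: [b1@4:L]
Beat 1 (R): throw ball2 h=7 -> lands@8:L; in-air after throw: [b1@4:L b2@8:L]
Beat 2 (L): throw ball3 h=5 -> lands@7:R; in-air after throw: [b1@4:L b3@7:R b2@8:L]
Beat 3 (R): throw ball4 h=3 -> lands@6:L; in-air after throw: [b1@4:L b4@6:L b3@7:R b2@8:L]
Beat 4 (L): throw ball1 h=1 -> lands@5:R; in-air after throw: [b1@5:R b4@6:L b3@7:R b2@8:L]
Beat 5 (R): throw ball1 h=4 -> lands@9:R; in-air after throw: [b4@6:L b3@7:R b2@8:L b1@9:R]
Beat 6 (L): throw ball4 h=7 -> lands@13:R; in-air after throw: [b3@7:R b2@8:L b1@9:R b4@13:R]
Beat 7 (R): throw ball3 h=5 -> lands@12:L; in-air after throw: [b2@8:L b1@9:R b3@12:L b4@13:R]
Beat 8 (L): throw ball2 h=3 -> lands@11:R; in-air after throw: [b1@9:R b2@11:R b3@12:L b4@13:R]
Beat 9 (R): throw ball1 h=1 -> lands@10:L; in-air after throw: [b1@10:L b2@11:R b3@12:L b4@13:R]
Beat 10 (L): throw ball1 h=4 -> lands@14:L; in-air after throw: [b2@11:R b3@12:L b4@13:R b1@14:L]
Beat 11 (R): throw ball2 h=7 -> lands@18:L; in-air after throw: [b3@12:L b4@13:R b1@14:L b2@18:L]
Ball 2: thrown@1 h=7 -> first land @8; rethrown@8 h=3 -> second land @11

Answer: 8 11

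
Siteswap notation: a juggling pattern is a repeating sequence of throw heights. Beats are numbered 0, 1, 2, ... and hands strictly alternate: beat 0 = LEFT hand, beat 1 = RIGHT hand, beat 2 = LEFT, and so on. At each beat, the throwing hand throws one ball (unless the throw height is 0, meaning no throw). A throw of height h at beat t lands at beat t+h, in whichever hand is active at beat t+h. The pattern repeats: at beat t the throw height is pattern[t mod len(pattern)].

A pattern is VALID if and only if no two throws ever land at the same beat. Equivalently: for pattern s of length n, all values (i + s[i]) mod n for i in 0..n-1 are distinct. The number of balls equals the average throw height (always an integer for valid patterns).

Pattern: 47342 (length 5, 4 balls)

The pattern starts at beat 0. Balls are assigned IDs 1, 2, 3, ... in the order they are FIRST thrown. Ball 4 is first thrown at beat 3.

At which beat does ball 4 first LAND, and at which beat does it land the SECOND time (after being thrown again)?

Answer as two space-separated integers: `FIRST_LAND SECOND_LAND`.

Answer: 7 10

Derivation:
Beat 0 (L): throw ball1 h=4 -> lands@4:L; in-air after throw: [b1@4:L]
Beat 1 (R): throw ball2 h=7 -> lands@8:L; in-air after throw: [b1@4:L b2@8:L]
Beat 2 (L): throw ball3 h=3 -> lands@5:R; in-air after throw: [b1@4:L b3@5:R b2@8:L]
Beat 3 (R): throw ball4 h=4 -> lands@7:R; in-air after throw: [b1@4:L b3@5:R b4@7:R b2@8:L]
Beat 4 (L): throw ball1 h=2 -> lands@6:L; in-air after throw: [b3@5:R b1@6:L b4@7:R b2@8:L]
Beat 5 (R): throw ball3 h=4 -> lands@9:R; in-air after throw: [b1@6:L b4@7:R b2@8:L b3@9:R]
Beat 6 (L): throw ball1 h=7 -> lands@13:R; in-air after throw: [b4@7:R b2@8:L b3@9:R b1@13:R]
Beat 7 (R): throw ball4 h=3 -> lands@10:L; in-air after throw: [b2@8:L b3@9:R b4@10:L b1@13:R]
Beat 8 (L): throw ball2 h=4 -> lands@12:L; in-air after throw: [b3@9:R b4@10:L b2@12:L b1@13:R]
Beat 9 (R): throw ball3 h=2 -> lands@11:R; in-air after throw: [b4@10:L b3@11:R b2@12:L b1@13:R]
Beat 10 (L): throw ball4 h=4 -> lands@14:L; in-air after throw: [b3@11:R b2@12:L b1@13:R b4@14:L]
Ball 4: thrown@3 h=4 -> first land @7; rethrown@7 h=3 -> second land @10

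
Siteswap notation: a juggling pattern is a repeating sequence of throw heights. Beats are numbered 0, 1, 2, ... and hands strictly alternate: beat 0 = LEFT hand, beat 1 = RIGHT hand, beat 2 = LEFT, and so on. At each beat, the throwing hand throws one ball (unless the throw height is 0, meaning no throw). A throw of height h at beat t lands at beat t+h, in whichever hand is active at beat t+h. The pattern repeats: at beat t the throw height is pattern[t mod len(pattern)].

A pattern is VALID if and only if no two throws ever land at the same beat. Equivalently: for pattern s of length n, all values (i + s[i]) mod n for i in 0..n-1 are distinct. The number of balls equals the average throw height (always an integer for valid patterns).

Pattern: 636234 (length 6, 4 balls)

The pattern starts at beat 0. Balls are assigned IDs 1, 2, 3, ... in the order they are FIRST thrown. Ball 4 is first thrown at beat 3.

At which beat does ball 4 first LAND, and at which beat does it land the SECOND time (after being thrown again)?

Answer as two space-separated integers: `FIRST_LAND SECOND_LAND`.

Beat 0 (L): throw ball1 h=6 -> lands@6:L; in-air after throw: [b1@6:L]
Beat 1 (R): throw ball2 h=3 -> lands@4:L; in-air after throw: [b2@4:L b1@6:L]
Beat 2 (L): throw ball3 h=6 -> lands@8:L; in-air after throw: [b2@4:L b1@6:L b3@8:L]
Beat 3 (R): throw ball4 h=2 -> lands@5:R; in-air after throw: [b2@4:L b4@5:R b1@6:L b3@8:L]
Beat 4 (L): throw ball2 h=3 -> lands@7:R; in-air after throw: [b4@5:R b1@6:L b2@7:R b3@8:L]
Beat 5 (R): throw ball4 h=4 -> lands@9:R; in-air after throw: [b1@6:L b2@7:R b3@8:L b4@9:R]
Beat 6 (L): throw ball1 h=6 -> lands@12:L; in-air after throw: [b2@7:R b3@8:L b4@9:R b1@12:L]
Beat 7 (R): throw ball2 h=3 -> lands@10:L; in-air after throw: [b3@8:L b4@9:R b2@10:L b1@12:L]
Beat 8 (L): throw ball3 h=6 -> lands@14:L; in-air after throw: [b4@9:R b2@10:L b1@12:L b3@14:L]
Beat 9 (R): throw ball4 h=2 -> lands@11:R; in-air after throw: [b2@10:L b4@11:R b1@12:L b3@14:L]
Ball 4: thrown@3 h=2 -> first land @5; rethrown@5 h=4 -> second land @9

Answer: 5 9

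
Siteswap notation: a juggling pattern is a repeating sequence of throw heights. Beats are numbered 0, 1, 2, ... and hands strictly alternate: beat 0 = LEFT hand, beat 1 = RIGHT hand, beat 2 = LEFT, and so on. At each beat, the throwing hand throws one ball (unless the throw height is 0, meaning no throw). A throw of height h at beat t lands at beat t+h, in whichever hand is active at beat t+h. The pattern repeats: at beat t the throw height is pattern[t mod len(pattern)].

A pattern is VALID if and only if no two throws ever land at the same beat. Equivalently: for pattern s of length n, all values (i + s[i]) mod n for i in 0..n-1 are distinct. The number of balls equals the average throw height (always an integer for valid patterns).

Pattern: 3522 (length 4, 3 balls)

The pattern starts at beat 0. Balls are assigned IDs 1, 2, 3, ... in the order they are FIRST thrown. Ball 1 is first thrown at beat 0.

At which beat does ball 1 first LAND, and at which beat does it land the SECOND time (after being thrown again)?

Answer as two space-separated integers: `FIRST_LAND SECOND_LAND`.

Beat 0 (L): throw ball1 h=3 -> lands@3:R; in-air after throw: [b1@3:R]
Beat 1 (R): throw ball2 h=5 -> lands@6:L; in-air after throw: [b1@3:R b2@6:L]
Beat 2 (L): throw ball3 h=2 -> lands@4:L; in-air after throw: [b1@3:R b3@4:L b2@6:L]
Beat 3 (R): throw ball1 h=2 -> lands@5:R; in-air after throw: [b3@4:L b1@5:R b2@6:L]
Beat 4 (L): throw ball3 h=3 -> lands@7:R; in-air after throw: [b1@5:R b2@6:L b3@7:R]
Beat 5 (R): throw ball1 h=5 -> lands@10:L; in-air after throw: [b2@6:L b3@7:R b1@10:L]
Ball 1: thrown@0 h=3 -> first land @3; rethrown@3 h=2 -> second land @5

Answer: 3 5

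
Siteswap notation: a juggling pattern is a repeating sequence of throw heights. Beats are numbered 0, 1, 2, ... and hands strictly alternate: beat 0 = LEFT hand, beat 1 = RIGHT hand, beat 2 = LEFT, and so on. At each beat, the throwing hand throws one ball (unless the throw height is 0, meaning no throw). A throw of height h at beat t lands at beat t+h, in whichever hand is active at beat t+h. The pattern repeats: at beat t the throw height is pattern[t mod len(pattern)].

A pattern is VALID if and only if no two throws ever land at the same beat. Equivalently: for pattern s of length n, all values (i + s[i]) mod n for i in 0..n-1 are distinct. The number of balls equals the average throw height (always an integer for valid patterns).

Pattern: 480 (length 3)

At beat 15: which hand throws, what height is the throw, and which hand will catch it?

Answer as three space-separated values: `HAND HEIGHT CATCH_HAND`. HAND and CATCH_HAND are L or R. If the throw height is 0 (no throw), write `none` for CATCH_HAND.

Answer: R 4 R

Derivation:
Beat 15: 15 mod 2 = 1, so hand = R
Throw height = pattern[15 mod 3] = pattern[0] = 4
Lands at beat 15+4=19, 19 mod 2 = 1, so catch hand = R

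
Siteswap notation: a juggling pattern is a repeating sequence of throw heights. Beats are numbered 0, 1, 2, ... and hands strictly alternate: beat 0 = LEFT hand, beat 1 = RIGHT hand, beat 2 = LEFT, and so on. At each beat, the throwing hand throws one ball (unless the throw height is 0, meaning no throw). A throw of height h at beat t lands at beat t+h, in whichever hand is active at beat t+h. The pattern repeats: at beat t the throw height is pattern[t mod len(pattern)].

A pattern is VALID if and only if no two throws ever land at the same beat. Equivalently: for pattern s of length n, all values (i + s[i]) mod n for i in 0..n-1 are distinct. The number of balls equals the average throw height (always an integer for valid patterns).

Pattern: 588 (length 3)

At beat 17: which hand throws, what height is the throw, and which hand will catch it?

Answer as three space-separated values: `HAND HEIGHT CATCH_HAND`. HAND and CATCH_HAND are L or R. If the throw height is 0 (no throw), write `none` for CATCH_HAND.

Answer: R 8 R

Derivation:
Beat 17: 17 mod 2 = 1, so hand = R
Throw height = pattern[17 mod 3] = pattern[2] = 8
Lands at beat 17+8=25, 25 mod 2 = 1, so catch hand = R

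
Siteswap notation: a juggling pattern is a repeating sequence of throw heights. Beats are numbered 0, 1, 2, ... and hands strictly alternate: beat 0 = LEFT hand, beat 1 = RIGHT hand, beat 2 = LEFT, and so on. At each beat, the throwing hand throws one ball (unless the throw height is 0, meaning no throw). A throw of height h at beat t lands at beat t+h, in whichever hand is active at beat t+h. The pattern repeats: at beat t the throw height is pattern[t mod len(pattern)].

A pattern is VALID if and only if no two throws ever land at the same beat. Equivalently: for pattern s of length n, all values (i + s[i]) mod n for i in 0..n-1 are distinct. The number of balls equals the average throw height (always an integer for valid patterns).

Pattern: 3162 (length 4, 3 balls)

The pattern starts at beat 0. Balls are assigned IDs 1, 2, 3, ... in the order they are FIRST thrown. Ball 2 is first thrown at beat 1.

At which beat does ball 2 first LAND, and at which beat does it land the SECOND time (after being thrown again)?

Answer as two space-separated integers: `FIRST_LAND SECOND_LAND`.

Answer: 2 8

Derivation:
Beat 0 (L): throw ball1 h=3 -> lands@3:R; in-air after throw: [b1@3:R]
Beat 1 (R): throw ball2 h=1 -> lands@2:L; in-air after throw: [b2@2:L b1@3:R]
Beat 2 (L): throw ball2 h=6 -> lands@8:L; in-air after throw: [b1@3:R b2@8:L]
Beat 3 (R): throw ball1 h=2 -> lands@5:R; in-air after throw: [b1@5:R b2@8:L]
Beat 4 (L): throw ball3 h=3 -> lands@7:R; in-air after throw: [b1@5:R b3@7:R b2@8:L]
Beat 5 (R): throw ball1 h=1 -> lands@6:L; in-air after throw: [b1@6:L b3@7:R b2@8:L]
Beat 6 (L): throw ball1 h=6 -> lands@12:L; in-air after throw: [b3@7:R b2@8:L b1@12:L]
Beat 7 (R): throw ball3 h=2 -> lands@9:R; in-air after throw: [b2@8:L b3@9:R b1@12:L]
Beat 8 (L): throw ball2 h=3 -> lands@11:R; in-air after throw: [b3@9:R b2@11:R b1@12:L]
Ball 2: thrown@1 h=1 -> first land @2; rethrown@2 h=6 -> second land @8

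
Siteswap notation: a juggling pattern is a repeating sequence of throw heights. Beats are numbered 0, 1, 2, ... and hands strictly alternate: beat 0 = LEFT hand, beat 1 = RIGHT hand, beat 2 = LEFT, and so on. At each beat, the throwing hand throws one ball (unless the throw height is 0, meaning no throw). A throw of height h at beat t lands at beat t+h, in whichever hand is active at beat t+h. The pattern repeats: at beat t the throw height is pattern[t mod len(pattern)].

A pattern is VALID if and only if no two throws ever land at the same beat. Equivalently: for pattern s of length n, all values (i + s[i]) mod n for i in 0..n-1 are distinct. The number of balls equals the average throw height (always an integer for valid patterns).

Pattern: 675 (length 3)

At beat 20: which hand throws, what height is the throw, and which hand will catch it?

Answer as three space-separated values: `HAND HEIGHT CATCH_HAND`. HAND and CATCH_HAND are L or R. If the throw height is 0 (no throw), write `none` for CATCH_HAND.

Beat 20: 20 mod 2 = 0, so hand = L
Throw height = pattern[20 mod 3] = pattern[2] = 5
Lands at beat 20+5=25, 25 mod 2 = 1, so catch hand = R

Answer: L 5 R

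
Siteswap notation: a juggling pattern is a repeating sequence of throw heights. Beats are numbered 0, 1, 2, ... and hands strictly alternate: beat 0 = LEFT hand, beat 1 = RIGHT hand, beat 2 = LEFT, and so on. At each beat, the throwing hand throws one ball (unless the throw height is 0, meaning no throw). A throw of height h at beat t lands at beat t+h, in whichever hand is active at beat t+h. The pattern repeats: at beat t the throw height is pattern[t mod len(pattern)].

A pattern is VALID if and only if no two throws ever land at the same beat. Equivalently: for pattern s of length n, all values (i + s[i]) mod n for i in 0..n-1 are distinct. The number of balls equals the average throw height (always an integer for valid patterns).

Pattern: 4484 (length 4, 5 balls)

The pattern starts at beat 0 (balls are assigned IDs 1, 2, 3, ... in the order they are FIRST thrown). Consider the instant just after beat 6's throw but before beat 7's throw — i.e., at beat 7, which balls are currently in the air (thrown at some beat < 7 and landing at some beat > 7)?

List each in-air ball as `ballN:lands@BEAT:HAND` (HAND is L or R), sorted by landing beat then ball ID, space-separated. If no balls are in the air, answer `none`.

Beat 0 (L): throw ball1 h=4 -> lands@4:L; in-air after throw: [b1@4:L]
Beat 1 (R): throw ball2 h=4 -> lands@5:R; in-air after throw: [b1@4:L b2@5:R]
Beat 2 (L): throw ball3 h=8 -> lands@10:L; in-air after throw: [b1@4:L b2@5:R b3@10:L]
Beat 3 (R): throw ball4 h=4 -> lands@7:R; in-air after throw: [b1@4:L b2@5:R b4@7:R b3@10:L]
Beat 4 (L): throw ball1 h=4 -> lands@8:L; in-air after throw: [b2@5:R b4@7:R b1@8:L b3@10:L]
Beat 5 (R): throw ball2 h=4 -> lands@9:R; in-air after throw: [b4@7:R b1@8:L b2@9:R b3@10:L]
Beat 6 (L): throw ball5 h=8 -> lands@14:L; in-air after throw: [b4@7:R b1@8:L b2@9:R b3@10:L b5@14:L]
Beat 7 (R): throw ball4 h=4 -> lands@11:R; in-air after throw: [b1@8:L b2@9:R b3@10:L b4@11:R b5@14:L]

Answer: ball1:lands@8:L ball2:lands@9:R ball3:lands@10:L ball5:lands@14:L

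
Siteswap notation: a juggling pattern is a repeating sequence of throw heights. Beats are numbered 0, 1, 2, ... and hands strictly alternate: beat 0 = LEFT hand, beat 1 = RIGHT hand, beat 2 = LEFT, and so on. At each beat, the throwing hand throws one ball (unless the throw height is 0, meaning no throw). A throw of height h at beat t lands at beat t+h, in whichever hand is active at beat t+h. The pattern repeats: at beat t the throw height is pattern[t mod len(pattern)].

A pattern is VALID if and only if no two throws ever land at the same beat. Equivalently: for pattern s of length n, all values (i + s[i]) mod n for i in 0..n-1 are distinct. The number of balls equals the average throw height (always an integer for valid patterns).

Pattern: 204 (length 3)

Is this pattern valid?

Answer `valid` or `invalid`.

i=0: (i + s[i]) mod n = (0 + 2) mod 3 = 2
i=1: (i + s[i]) mod n = (1 + 0) mod 3 = 1
i=2: (i + s[i]) mod n = (2 + 4) mod 3 = 0
Residues: [2, 1, 0], distinct: True

Answer: valid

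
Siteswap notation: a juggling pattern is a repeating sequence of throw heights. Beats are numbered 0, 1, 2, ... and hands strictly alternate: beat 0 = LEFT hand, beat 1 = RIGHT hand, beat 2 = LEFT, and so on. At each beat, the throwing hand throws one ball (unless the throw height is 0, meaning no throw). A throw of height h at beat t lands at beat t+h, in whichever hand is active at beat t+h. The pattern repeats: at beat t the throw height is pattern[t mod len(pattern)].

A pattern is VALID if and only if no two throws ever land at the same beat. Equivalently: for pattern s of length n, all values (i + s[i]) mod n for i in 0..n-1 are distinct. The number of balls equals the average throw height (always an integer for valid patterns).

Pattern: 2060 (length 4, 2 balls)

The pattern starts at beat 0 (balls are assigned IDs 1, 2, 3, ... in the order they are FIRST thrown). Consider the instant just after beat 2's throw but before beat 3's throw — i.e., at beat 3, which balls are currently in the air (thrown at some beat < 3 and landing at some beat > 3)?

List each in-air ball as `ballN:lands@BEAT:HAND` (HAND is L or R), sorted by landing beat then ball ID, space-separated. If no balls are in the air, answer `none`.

Beat 0 (L): throw ball1 h=2 -> lands@2:L; in-air after throw: [b1@2:L]
Beat 2 (L): throw ball1 h=6 -> lands@8:L; in-air after throw: [b1@8:L]

Answer: ball1:lands@8:L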